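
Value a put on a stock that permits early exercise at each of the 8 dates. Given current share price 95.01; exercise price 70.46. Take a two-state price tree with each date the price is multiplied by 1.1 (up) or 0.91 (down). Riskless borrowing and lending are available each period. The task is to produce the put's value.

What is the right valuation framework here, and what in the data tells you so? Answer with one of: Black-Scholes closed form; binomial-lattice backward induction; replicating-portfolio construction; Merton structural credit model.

Key observation: early exercise of the strike-70.46 put must be checked at each of the 8 dates (spot 95.01), which forces a node-by-node comparison of intrinsic and continuation value backward from expiry.

framework: binomial-lattice backward induction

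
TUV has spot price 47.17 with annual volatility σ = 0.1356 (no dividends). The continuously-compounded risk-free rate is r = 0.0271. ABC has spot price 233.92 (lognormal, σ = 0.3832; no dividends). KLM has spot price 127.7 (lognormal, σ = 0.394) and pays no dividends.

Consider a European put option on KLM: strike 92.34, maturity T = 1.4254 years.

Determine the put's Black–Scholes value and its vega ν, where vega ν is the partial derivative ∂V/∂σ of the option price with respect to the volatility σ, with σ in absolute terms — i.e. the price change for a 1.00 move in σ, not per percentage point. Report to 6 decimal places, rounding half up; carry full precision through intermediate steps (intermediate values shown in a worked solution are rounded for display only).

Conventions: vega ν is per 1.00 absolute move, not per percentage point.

price = 6.231875
ν = 36.650040

σ√T = 0.394·√1.4254 = 0.470397
d₁ = (ln(S/K) + (r+σ²/2)T) / (σ√T) = (ln(127.7/92.34) + (0.0271+0.394²/2)·1.4254) / 0.470397 = (0.324206 + 0.149265) / 0.470397 = 1.006536
d₂ = d₁ − σ√T = 1.006536 − 0.470397 = 0.536139
e^{−rT} = 0.962108
N(−d₁) = 0.157079,  N(−d₂) = 0.295931
Put price V = K·e^{−rT}·N(−d₂) − S·N(−d₁) = 26.290864 − 20.058988 = 6.231875
φ(d₁) = (1/√(2π))·e^{−d₁²/2} = 0.240389
ν = S·φ(d₁)·√T = 36.650040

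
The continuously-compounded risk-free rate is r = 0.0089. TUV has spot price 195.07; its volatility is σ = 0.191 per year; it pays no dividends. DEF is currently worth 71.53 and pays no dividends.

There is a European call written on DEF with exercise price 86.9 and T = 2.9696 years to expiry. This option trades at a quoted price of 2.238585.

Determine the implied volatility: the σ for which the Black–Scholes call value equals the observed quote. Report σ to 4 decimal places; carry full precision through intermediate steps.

At σ = 0.1291 the Black–Scholes value reproduces the quote:
σ√T = 0.1291·√2.9696 = 0.222472
d₁ = (ln(S/K) + (r+σ²/2)T) / (σ√T) = (ln(71.53/86.9) + (0.0089+0.1291²/2)·2.9696) / 0.222472 = (-0.194641 + 0.051176) / 0.222472 = -0.644867
d₂ = d₁ − σ√T = -0.644867 − 0.222472 = -0.867339
e^{−rT} = 0.973917
N(d₁) = 0.259507,  N(d₂) = 0.192878
V = S·N(d₁) − K·e^{−rT}·N(d₂) = 18.562517 − 16.323932 = 2.238585 (the quoted price), and the Black–Scholes price is strictly increasing in σ, so σ is unique

sigma = 0.1291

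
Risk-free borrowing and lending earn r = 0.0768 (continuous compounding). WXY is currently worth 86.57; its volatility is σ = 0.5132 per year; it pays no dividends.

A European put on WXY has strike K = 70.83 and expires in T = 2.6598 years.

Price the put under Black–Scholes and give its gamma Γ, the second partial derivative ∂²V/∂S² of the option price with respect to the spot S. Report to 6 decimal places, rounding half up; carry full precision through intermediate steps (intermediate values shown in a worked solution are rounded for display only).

σ√T = 0.5132·√2.6598 = 0.836972
d₁ = (ln(S/K) + (r+σ²/2)T) / (σ√T) = (ln(86.57/70.83) + (0.0768+0.5132²/2)·2.6598) / 0.836972 = (0.200671 + 0.554534) / 0.836972 = 0.902305
d₂ = d₁ − σ√T = 0.902305 − 0.836972 = 0.065333
e^{−rT} = 0.815240
N(−d₁) = 0.183447,  N(−d₂) = 0.473954
Put price V = K·e^{−rT}·N(−d₂) − S·N(−d₁) = 27.367766 − 15.881035 = 11.486731
φ(d₁) = (1/√(2π))·e^{−d₁²/2} = 0.265533
Γ = φ(d₁) / (S·σ·√T) = 0.003665

price = 11.486731
Γ = 0.003665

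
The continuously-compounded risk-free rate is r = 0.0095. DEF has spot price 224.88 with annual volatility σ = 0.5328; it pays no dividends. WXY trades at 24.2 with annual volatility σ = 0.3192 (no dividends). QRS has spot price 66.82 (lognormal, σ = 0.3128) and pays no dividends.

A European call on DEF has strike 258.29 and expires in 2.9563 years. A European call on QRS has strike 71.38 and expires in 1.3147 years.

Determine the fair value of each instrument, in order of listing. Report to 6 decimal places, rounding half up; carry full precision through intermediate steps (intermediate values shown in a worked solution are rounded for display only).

[DEF call K=258.29]
σ√T = 0.5328·√2.9563 = 0.916091
d₁ = (ln(S/K) + (r+σ²/2)T) / (σ√T) = (ln(224.88/258.29) + (0.0095+0.5328²/2)·2.9563) / 0.916091 = (-0.138516 + 0.447696) / 0.916091 = 0.337499
d₂ = d₁ − σ√T = 0.337499 − 0.916091 = -0.578591
e^{−rT} = 0.972306
N(d₁) = 0.632130,  N(d₂) = 0.281432
price = S·N(d₁) − K·e^{−rT}·N(d₂) = 142.153324 − 70.678061 = 71.475264
[QRS call K=71.38]
σ√T = 0.3128·√1.3147 = 0.358658
d₁ = (ln(S/K) + (r+σ²/2)T) / (σ√T) = (ln(66.82/71.38) + (0.0095+0.3128²/2)·1.3147) / 0.358658 = (-0.066015 + 0.076807) / 0.358658 = 0.030090
d₂ = d₁ − σ√T = 0.030090 − 0.358658 = -0.328568
e^{−rT} = 0.987588
N(d₁) = 0.512002,  N(d₂) = 0.371241
price = S·N(d₁) − K·e^{−rT}·N(d₂) = 34.211998 − 26.170294 = 8.041704

price(DEF call K=258.29) = 71.475264
price(QRS call K=71.38) = 8.041704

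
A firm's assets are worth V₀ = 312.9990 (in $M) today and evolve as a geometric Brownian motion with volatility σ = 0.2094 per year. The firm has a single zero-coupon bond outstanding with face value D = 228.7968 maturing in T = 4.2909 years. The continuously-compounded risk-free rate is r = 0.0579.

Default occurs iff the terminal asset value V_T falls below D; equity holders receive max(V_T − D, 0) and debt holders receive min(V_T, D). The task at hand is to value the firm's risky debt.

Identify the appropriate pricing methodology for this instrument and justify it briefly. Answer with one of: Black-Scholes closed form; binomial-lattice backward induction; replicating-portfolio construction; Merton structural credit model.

Key observation: a levered firm with one bullet debt due at 4.2909 years is the canonical structural-credit setup: equity is a call on the firm's assets struck at the face value.

framework: Merton structural credit model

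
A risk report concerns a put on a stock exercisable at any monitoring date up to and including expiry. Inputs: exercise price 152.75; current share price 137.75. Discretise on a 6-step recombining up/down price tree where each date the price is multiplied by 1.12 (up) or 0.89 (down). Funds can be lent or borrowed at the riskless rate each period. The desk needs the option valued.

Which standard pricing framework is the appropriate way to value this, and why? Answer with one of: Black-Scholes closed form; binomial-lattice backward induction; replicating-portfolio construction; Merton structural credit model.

Key observation: the defining feature is the embedded early-exercise option across 6 discrete dates on the spot-137.75 tree; pricing the strike-152.75 put means working backward with an exercise test at every node.

framework: binomial-lattice backward induction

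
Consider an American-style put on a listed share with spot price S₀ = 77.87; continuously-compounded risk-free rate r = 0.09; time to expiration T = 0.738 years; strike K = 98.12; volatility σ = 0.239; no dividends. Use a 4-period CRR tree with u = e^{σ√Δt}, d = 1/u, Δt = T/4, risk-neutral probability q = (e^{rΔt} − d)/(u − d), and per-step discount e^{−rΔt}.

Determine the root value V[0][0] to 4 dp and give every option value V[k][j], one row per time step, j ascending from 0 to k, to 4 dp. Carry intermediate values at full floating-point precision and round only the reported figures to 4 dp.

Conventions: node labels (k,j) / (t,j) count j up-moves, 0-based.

price = 20.2500
tree:
20.2500
27.8474 11.9999
34.7036 20.2500 5.7669
40.8908 27.8474 11.8312 1.0933
46.4744 34.7036 20.2500 2.5023 0.0000

Δt=0.18450  u=1.10811  d=0.90243  q=0.55576  discount=0.98353
step 4 (expiry): payoffs max(K−S,0) = 46.4744 34.7036 20.2500 2.5023 0.0000
k=3: (k=3,j=0): S=57.2292, K−S=40.8908, hold=39.2750 ⇒ V=40.8908 exercise | (k=3,j=1): S=70.2726, K−S=27.8474, hold=26.2316 ⇒ V=27.8474 exercise | (k=3,j=2): S=86.2888, K−S=11.8312, hold=10.2154 ⇒ V=11.8312 exercise | (k=3,j=3): S=105.9553, K−S=0.0000, hold=1.0933 ⇒ V=1.0933 continue
k=2: (k=2,j=0): S=63.4164, K−S=34.7036, hold=33.0877 ⇒ V=34.7036 exercise | (k=2,j=1): S=77.8700, K−S=20.2500, hold=18.6342 ⇒ V=20.2500 exercise | (k=2,j=2): S=95.6177, K−S=2.5023, hold=5.7669 ⇒ V=5.7669 continue
k=1: (k=1,j=0): S=70.2726, K−S=27.8474, hold=26.2316 ⇒ V=27.8474 exercise | (k=1,j=1): S=86.2888, K−S=11.8312, hold=11.9999 ⇒ V=11.9999 continue
k=0: (k=0,j=0): S=77.8700, K−S=20.2500, hold=18.7264 ⇒ V=20.2500 exercise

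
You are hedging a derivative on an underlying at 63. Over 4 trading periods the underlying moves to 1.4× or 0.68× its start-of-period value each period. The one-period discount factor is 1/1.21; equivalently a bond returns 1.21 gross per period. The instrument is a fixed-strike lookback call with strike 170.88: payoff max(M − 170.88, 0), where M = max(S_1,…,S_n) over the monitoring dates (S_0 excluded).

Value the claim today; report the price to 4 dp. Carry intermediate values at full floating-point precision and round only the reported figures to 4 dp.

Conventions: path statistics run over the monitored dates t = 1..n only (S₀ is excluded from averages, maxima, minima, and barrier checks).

price = 9.8421

Under the martingale measure an up-move has probability p* = 0.7361; value the claim as the probability-weighted average of per-path payoffs, discounted 4 periods at R = 1.21.
Enumerate all 2^4 = 16 price paths (U = up ×1.4, D = down ×0.68); each path with k up-moves has probability p*^k·(1−p*)^(4−k).
DDDD: M=42.8400, payoff=0.0000, prob=0.004849
UDDD: M=88.2000, payoff=0.0000, prob=0.013527
DUDD: M=59.9760, payoff=0.0000, prob=0.013527
UUDD: M=123.4800, payoff=0.0000, prob=0.037734
DDUD: M=42.8400, payoff=0.0000, prob=0.013527
UDUD: M=88.2000, payoff=0.0000, prob=0.037734
DUUD: M=83.9664, payoff=0.0000, prob=0.037734
UUUD: M=172.8720, payoff=1.9920, prob=0.105257
DDDU: M=42.8400, payoff=0.0000, prob=0.013527
UDDU: M=88.2000, payoff=0.0000, prob=0.037734
DUDU: M=59.9760, payoff=0.0000, prob=0.037734
UUDU: M=123.4800, payoff=0.0000, prob=0.105257
DDUU: M=57.0972, payoff=0.0000, prob=0.037734
UDUU: M=117.5530, payoff=0.0000, prob=0.105257
DUUU: M=117.5530, payoff=0.0000, prob=0.105257
UUUU: M=242.0208, payoff=71.1408, prob=0.293612
Price = Σ prob·payoff / R^4 = 21.097450 / 2.143589 = 9.8421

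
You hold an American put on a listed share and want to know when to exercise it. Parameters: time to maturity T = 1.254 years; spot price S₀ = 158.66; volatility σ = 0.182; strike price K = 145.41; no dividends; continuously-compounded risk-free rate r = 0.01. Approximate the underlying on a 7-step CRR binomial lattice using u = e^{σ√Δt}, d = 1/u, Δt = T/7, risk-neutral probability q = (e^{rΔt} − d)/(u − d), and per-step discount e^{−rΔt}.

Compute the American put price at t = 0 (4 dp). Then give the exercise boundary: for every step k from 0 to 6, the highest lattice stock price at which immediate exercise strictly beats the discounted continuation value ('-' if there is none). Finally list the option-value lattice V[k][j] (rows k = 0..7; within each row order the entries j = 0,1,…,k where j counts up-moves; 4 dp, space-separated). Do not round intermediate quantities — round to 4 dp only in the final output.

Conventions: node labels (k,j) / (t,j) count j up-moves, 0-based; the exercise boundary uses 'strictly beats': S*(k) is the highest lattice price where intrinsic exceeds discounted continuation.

params: Δt=0.17914 u=1.08008 d=0.92586 q=0.49238 e^(-rΔt)=0.99821
t_7 payoffs: 52.8794 37.4670 19.4874 0.0000 0.0000 0.0000 0.0000 0.0000
t_6: node(6,0) S=99.9402 payoff=45.4698 vs cont=45.2096 → 45.4698 [stop]  node(6,1) S=116.5867 payoff=28.8233 vs cont=28.5630 → 28.8233 [stop]  node(6,2) S=136.0061 payoff=9.4039 vs cont=9.8745 → 9.8745 [wait]  node(6,3) S=158.6600 payoff=0.0000 vs cont=0.0000 → 0.0000 [wait]  node(6,4) S=185.0873 payoff=0.0000 vs cont=0.0000 → 0.0000 [wait]  node(6,5) S=215.9164 payoff=0.0000 vs cont=0.0000 → 0.0000 [wait]  node(6,6) S=251.8807 payoff=0.0000 vs cont=0.0000 → 0.0000 [wait]  ⇒ S*(6)=116.5867
t_5: node(5,0) S=107.9430 payoff=37.4670 vs cont=37.2067 → 37.4670 [stop]  node(5,1) S=125.9226 payoff=19.4874 vs cont=19.4584 → 19.4874 [stop]  node(5,2) S=146.8970 payoff=0.0000 vs cont=5.0035 → 5.0035 [wait]  node(5,3) S=171.3650 payoff=0.0000 vs cont=0.0000 → 0.0000 [wait]  node(5,4) S=199.9085 payoff=0.0000 vs cont=0.0000 → 0.0000 [wait]  node(5,5) S=233.2063 payoff=0.0000 vs cont=0.0000 → 0.0000 [wait]  ⇒ S*(5)=125.9226
t_4: node(4,0) S=116.5867 payoff=28.8233 vs cont=28.5630 → 28.8233 [stop]  node(4,1) S=136.0061 payoff=9.4039 vs cont=12.3337 → 12.3337 [wait]  node(4,2) S=158.6600 payoff=0.0000 vs cont=2.5354 → 2.5354 [wait]  node(4,3) S=185.0873 payoff=0.0000 vs cont=0.0000 → 0.0000 [wait]  node(4,4) S=215.9164 payoff=0.0000 vs cont=0.0000 → 0.0000 [wait]  ⇒ S*(4)=116.5867
t_3: node(3,0) S=125.9226 payoff=19.4874 vs cont=20.6671 → 20.6671 [wait]  node(3,1) S=146.8970 payoff=0.0000 vs cont=7.4958 → 7.4958 [wait]  node(3,2) S=171.3650 payoff=0.0000 vs cont=1.2847 → 1.2847 [wait]  node(3,3) S=199.9085 payoff=0.0000 vs cont=0.0000 → 0.0000 [wait]  ⇒ S*(3)=-
t_2: node(2,0) S=136.0061 payoff=9.4039 vs cont=14.1565 → 14.1565 [wait]  node(2,1) S=158.6600 payoff=0.0000 vs cont=4.4296 → 4.4296 [wait]  node(2,2) S=185.0873 payoff=0.0000 vs cont=0.6510 → 0.6510 [wait]  ⇒ S*(2)=-
t_1: node(1,0) S=146.8970 payoff=0.0000 vs cont=9.3504 → 9.3504 [wait]  node(1,1) S=171.3650 payoff=0.0000 vs cont=2.5645 → 2.5645 [wait]  ⇒ S*(1)=-
t_0: node(0,0) S=158.6600 payoff=0.0000 vs cont=5.9984 → 5.9984 [wait]  ⇒ S*(0)=-

price = 5.9984
boundary = - - - - 116.5867 125.9226 116.5867
tree:
5.9984
9.3504 2.5645
14.1565 4.4296 0.6510
20.6671 7.4958 1.2847 0.0000
28.8233 12.3337 2.5354 0.0000 0.0000
37.4670 19.4874 5.0035 0.0000 0.0000 0.0000
45.4698 28.8233 9.8745 0.0000 0.0000 0.0000 0.0000
52.8794 37.4670 19.4874 0.0000 0.0000 0.0000 0.0000 0.0000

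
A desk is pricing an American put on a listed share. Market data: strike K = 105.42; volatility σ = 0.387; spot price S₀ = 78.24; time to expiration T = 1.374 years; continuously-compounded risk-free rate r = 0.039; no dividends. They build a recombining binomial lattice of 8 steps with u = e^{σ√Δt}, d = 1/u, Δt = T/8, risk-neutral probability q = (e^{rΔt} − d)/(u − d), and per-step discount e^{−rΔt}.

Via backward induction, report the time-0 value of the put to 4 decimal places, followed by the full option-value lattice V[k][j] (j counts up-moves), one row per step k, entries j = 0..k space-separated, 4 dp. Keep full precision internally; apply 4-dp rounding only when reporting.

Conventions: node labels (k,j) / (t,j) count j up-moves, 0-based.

price = 30.4702
tree:
30.4702
39.1478 21.5273
48.6496 29.4364 13.2892
57.0620 38.7738 19.7668 6.4815
64.2279 48.6496 28.3387 10.7886 1.9221
70.3318 57.0620 38.7738 17.4686 3.7273 0.0000
75.5313 64.2279 48.6496 27.1800 7.2279 0.0000 0.0000
79.9603 70.3318 57.0620 38.7738 14.0162 0.0000 0.0000 0.0000
83.7330 75.5313 64.2279 48.6496 27.1800 0.0000 0.0000 0.0000 0.0000

params: Δt=0.17175 u=1.17396 d=0.85182 q=0.48085 e^(-rΔt)=0.99332
t_8 payoffs: 83.7330 75.5313 64.2279 48.6496 27.1800 0.0000 0.0000 0.0000 0.0000
k=7: node(7,0) S=25.4597 payoff=79.9603 vs cont=79.2565 → 79.9603 [stop]  node(7,1) S=35.0882 payoff=70.3318 vs cont=69.6281 → 70.3318 [stop]  node(7,2) S=48.3580 payoff=57.0620 vs cont=56.3583 → 57.0620 [stop]  node(7,3) S=66.6462 payoff=38.7738 vs cont=38.0701 → 38.7738 [stop]  node(7,4) S=91.8507 payoff=13.5693 vs cont=14.0162 → 14.0162 [wait]  node(7,5) S=126.5872 payoff=0.0000 vs cont=0.0000 → 0.0000 [wait]  node(7,6) S=174.4604 payoff=0.0000 vs cont=0.0000 → 0.0000 [wait]  node(7,7) S=240.4386 payoff=0.0000 vs cont=0.0000 → 0.0000 [wait]
k=6: node(6,0) S=29.8887 payoff=75.5313 vs cont=74.8275 → 75.5313 [stop]  node(6,1) S=41.1921 payoff=64.2279 vs cont=63.5241 → 64.2279 [stop]  node(6,2) S=56.7704 payoff=48.6496 vs cont=47.9459 → 48.6496 [stop]  node(6,3) S=78.2400 payoff=27.1800 vs cont=26.6897 → 27.1800 [stop]  node(6,4) S=107.8291 payoff=0.0000 vs cont=7.2279 → 7.2279 [wait]  node(6,5) S=148.6084 payoff=0.0000 vs cont=0.0000 → 0.0000 [wait]  node(6,6) S=204.8097 payoff=0.0000 vs cont=0.0000 → 0.0000 [wait]
k=5: node(5,0) S=35.0882 payoff=70.3318 vs cont=69.6281 → 70.3318 [stop]  node(5,1) S=48.3580 payoff=57.0620 vs cont=56.3583 → 57.0620 [stop]  node(5,2) S=66.6462 payoff=38.7738 vs cont=38.0701 → 38.7738 [stop]  node(5,3) S=91.8507 payoff=13.5693 vs cont=17.4686 → 17.4686 [wait]  node(5,4) S=126.5872 payoff=0.0000 vs cont=3.7273 → 3.7273 [wait]  node(5,5) S=174.4604 payoff=0.0000 vs cont=0.0000 → 0.0000 [wait]
k=4: node(4,0) S=41.1921 payoff=64.2279 vs cont=63.5241 → 64.2279 [stop]  node(4,1) S=56.7704 payoff=48.6496 vs cont=47.9459 → 48.6496 [stop]  node(4,2) S=78.2400 payoff=27.1800 vs cont=28.3387 → 28.3387 [wait]  node(4,3) S=107.8291 payoff=0.0000 vs cont=10.7886 → 10.7886 [wait]  node(4,4) S=148.6084 payoff=0.0000 vs cont=1.9221 → 1.9221 [wait]
k=3: node(3,0) S=48.3580 payoff=57.0620 vs cont=56.3583 → 57.0620 [stop]  node(3,1) S=66.6462 payoff=38.7738 vs cont=38.6235 → 38.7738 [stop]  node(3,2) S=91.8507 payoff=13.5693 vs cont=19.7668 → 19.7668 [wait]  node(3,3) S=126.5872 payoff=0.0000 vs cont=6.4815 → 6.4815 [wait]
k=2: node(2,0) S=56.7704 payoff=48.6496 vs cont=47.9459 → 48.6496 [stop]  node(2,1) S=78.2400 payoff=27.1800 vs cont=29.4364 → 29.4364 [wait]  node(2,2) S=107.8291 payoff=0.0000 vs cont=13.2892 → 13.2892 [wait]
k=1: node(1,0) S=66.6462 payoff=38.7738 vs cont=39.1478 → 39.1478 [wait]  node(1,1) S=91.8507 payoff=13.5693 vs cont=21.5273 → 21.5273 [wait]
k=0: node(0,0) S=78.2400 payoff=27.1800 vs cont=30.4702 → 30.4702 [wait]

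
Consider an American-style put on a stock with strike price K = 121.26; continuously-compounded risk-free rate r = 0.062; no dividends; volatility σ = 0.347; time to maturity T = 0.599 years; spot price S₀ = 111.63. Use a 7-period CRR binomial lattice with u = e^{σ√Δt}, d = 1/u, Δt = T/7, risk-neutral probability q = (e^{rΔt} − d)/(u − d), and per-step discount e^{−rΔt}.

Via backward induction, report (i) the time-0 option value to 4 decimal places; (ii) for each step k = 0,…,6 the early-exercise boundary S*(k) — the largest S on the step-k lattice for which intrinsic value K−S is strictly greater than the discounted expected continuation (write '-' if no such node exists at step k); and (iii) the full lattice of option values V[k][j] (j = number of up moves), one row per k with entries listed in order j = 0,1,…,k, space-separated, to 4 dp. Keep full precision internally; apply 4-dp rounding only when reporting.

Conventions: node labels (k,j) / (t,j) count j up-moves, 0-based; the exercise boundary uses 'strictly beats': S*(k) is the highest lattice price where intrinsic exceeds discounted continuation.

price = 15.5881
boundary = - - 91.1200 82.3246 91.1200 100.8549 91.1200
tree:
15.5881
22.0918 9.2708
30.1400 14.3041 4.3522
38.9354 21.2621 7.5203 1.2405
46.8817 30.1400 12.6386 2.4983 0.0000
54.0611 38.9354 20.4051 5.0312 0.0000 0.0000
60.5474 46.8817 30.1400 10.1322 0.0000 0.0000 0.0000
66.4077 54.0611 38.9354 20.4051 0.0000 0.0000 0.0000 0.0000

params: Δt=0.08557 u=1.10684 d=0.90348 q=0.50080 e^(-rΔt)=0.99471
t_7 payoffs: 66.4077 54.0611 38.9354 20.4051 0.0000 0.0000 0.0000 0.0000
t_6: node(6,0) S=60.7126 payoff=60.5474 vs cont=59.9058 → 60.5474 [stop]  node(6,1) S=74.3783 payoff=46.8817 vs cont=46.2401 → 46.8817 [stop]  node(6,2) S=91.1200 payoff=30.1400 vs cont=29.4984 → 30.1400 [stop]  node(6,3) S=111.6300 payoff=9.6300 vs cont=10.1322 → 10.1322 [wait]  node(6,4) S=136.7566 payoff=0.0000 vs cont=0.0000 → 0.0000 [wait]  node(6,5) S=167.5389 payoff=0.0000 vs cont=0.0000 → 0.0000 [wait]  node(6,6) S=205.2500 payoff=0.0000 vs cont=0.0000 → 0.0000 [wait]  ⇒ S*(6)=91.1200
t_5: node(5,0) S=67.1989 payoff=54.0611 vs cont=53.4194 → 54.0611 [stop]  node(5,1) S=82.3246 payoff=38.9354 vs cont=38.2937 → 38.9354 [stop]  node(5,2) S=100.8549 payoff=20.4051 vs cont=20.0136 → 20.4051 [stop]  node(5,3) S=123.5562 payoff=0.0000 vs cont=5.0312 → 5.0312 [wait]  node(5,4) S=151.3673 payoff=0.0000 vs cont=0.0000 → 0.0000 [wait]  node(5,5) S=185.4383 payoff=0.0000 vs cont=0.0000 → 0.0000 [wait]  ⇒ S*(5)=100.8549
t_4: node(4,0) S=74.3783 payoff=46.8817 vs cont=46.2401 → 46.8817 [stop]  node(4,1) S=91.1200 payoff=30.1400 vs cont=29.4984 → 30.1400 [stop]  node(4,2) S=111.6300 payoff=9.6300 vs cont=12.6386 → 12.6386 [wait]  node(4,3) S=136.7566 payoff=0.0000 vs cont=2.4983 → 2.4983 [wait]  node(4,4) S=167.5389 payoff=0.0000 vs cont=0.0000 → 0.0000 [wait]  ⇒ S*(4)=91.1200
t_3: node(3,0) S=82.3246 payoff=38.9354 vs cont=38.2937 → 38.9354 [stop]  node(3,1) S=100.8549 payoff=20.4051 vs cont=21.2621 → 21.2621 [wait]  node(3,2) S=123.5562 payoff=0.0000 vs cont=7.5203 → 7.5203 [wait]  node(3,3) S=151.3673 payoff=0.0000 vs cont=1.2405 → 1.2405 [wait]  ⇒ S*(3)=82.3246
t_2: node(2,0) S=91.1200 payoff=30.1400 vs cont=29.9254 → 30.1400 [stop]  node(2,1) S=111.6300 payoff=9.6300 vs cont=14.3041 → 14.3041 [wait]  node(2,2) S=136.7566 payoff=0.0000 vs cont=4.3522 → 4.3522 [wait]  ⇒ S*(2)=91.1200
t_1: node(1,0) S=100.8549 payoff=20.4051 vs cont=22.0918 → 22.0918 [wait]  node(1,1) S=123.5562 payoff=0.0000 vs cont=9.2708 → 9.2708 [wait]  ⇒ S*(1)=-
t_0: node(0,0) S=111.6300 payoff=9.6300 vs cont=15.5881 → 15.5881 [wait]  ⇒ S*(0)=-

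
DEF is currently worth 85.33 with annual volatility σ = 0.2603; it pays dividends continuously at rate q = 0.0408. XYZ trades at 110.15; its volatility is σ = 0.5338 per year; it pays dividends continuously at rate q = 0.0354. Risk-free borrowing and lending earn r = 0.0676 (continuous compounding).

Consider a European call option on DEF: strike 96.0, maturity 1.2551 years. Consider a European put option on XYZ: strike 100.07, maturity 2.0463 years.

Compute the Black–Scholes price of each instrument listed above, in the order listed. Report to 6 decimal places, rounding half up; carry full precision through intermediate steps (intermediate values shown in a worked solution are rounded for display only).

price(DEF call K=96.0) = 6.653631
price(XYZ put K=100.07) = 21.135570

[DEF call K=96.0]
σ√T = 0.2603·√1.2551 = 0.291617
d₁ = (ln(S/K) + (r−q+σ²/2)T) / (σ√T) = (ln(85.33/96.0) + (0.0676−0.0408+0.2603²/2)·1.2551) / 0.291617 = (-0.117822 + 0.076157) / 0.291617 = -0.142876
d₂ = d₁ − σ√T = -0.142876 − 0.291617 = -0.434493
e^{−rT} = 0.918655
e^{−qT} = 0.950081
N(d₁) = 0.443194,  N(d₂) = 0.331965
price = S·e^{−qT}·N(d₁) − K·e^{−rT}·N(d₂) = 35.929927 − 29.276296 = 6.653631
[XYZ put K=100.07]
σ√T = 0.5338·√2.0463 = 0.763595
d₁ = (ln(S/K) + (r−q+σ²/2)T) / (σ√T) = (ln(110.15/100.07) + (0.0676−0.0354+0.5338²/2)·2.0463) / 0.763595 = (0.095973 + 0.357430) / 0.763595 = 0.593774
d₂ = d₁ − σ√T = 0.593774 − 0.763595 = -0.169821
e^{−rT} = 0.870811
e^{−qT} = 0.930122
N(−d₁) = 0.276332,  N(−d₂) = 0.567425
price = K·e^{−rT}·N(−d₂) − S·e^{−qT}·N(−d₁) = 49.446579 − 28.311010 = 21.135570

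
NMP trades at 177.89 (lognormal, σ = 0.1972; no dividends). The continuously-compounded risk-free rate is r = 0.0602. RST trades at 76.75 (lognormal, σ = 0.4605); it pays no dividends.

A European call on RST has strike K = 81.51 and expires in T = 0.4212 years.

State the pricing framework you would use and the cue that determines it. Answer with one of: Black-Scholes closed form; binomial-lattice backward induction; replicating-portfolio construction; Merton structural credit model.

Key observation: the strike-81.51 call on RST is European-exercise on a continuously-modelled lognormal underlying, so its value is a single closed-form evaluation.

framework: Black-Scholes closed form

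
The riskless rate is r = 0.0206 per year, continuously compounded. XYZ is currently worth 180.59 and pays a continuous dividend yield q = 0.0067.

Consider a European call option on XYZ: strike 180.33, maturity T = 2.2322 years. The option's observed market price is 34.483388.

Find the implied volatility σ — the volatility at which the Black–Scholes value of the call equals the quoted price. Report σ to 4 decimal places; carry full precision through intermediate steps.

sigma = 0.3051

At σ = 0.3051 the Black–Scholes value reproduces the quote:
σ√T = 0.3051·√2.2322 = 0.455836
d₁ = (ln(S/K) + (r−q+σ²/2)T) / (σ√T) = (ln(180.59/180.33) + (0.0206−0.0067+0.3051²/2)·2.2322) / 0.455836 = (0.001441 + 0.134921) / 0.455836 = 0.299146
d₂ = d₁ − σ√T = 0.299146 − 0.455836 = -0.156690
e^{−rT} = 0.955058
e^{−qT} = 0.985156
N(d₁) = 0.617586,  N(d₂) = 0.437745
V = S·e^{−qT}·N(d₁) − K·e^{−rT}·N(d₂) = 109.874209 − 75.390821 = 34.483388 (the quoted price), and the Black–Scholes price is strictly increasing in σ, so σ is unique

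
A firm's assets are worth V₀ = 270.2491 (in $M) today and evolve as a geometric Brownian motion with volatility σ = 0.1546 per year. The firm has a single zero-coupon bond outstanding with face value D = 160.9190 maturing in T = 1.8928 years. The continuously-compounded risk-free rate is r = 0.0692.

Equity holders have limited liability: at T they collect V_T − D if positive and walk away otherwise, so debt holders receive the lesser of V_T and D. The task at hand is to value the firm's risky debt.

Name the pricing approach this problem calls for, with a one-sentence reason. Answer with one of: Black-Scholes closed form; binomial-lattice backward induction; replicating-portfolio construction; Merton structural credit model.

Key observation: assets follow a GBM and default happens iff V_T < 160.9190; valuing claims on that split (equity as a call, risky debt as the residual) is the structural model's definition.

framework: Merton structural credit model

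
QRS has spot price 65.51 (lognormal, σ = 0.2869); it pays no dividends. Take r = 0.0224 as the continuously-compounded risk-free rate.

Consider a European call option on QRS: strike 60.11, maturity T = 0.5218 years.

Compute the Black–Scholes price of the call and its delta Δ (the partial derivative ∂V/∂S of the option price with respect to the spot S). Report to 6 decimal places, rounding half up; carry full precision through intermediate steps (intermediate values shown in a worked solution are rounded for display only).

price = 8.764226
Δ = 0.717394

σ√T = 0.2869·√0.5218 = 0.207244
d₁ = (ln(S/K) + (r+σ²/2)T) / (σ√T) = (ln(65.51/60.11) + (0.0224+0.2869²/2)·0.5218) / 0.207244 = (0.086027 + 0.033163) / 0.207244 = 0.575118
d₂ = d₁ − σ√T = 0.575118 − 0.207244 = 0.367874
e^{−rT} = 0.988380
N(d₁) = 0.717394,  N(d₂) = 0.643516
Call price V = S·N(d₁) − K·e^{−rT}·N(d₂) = 46.996506 − 38.232280 = 8.764226
Δ = N(d₁) = 0.717394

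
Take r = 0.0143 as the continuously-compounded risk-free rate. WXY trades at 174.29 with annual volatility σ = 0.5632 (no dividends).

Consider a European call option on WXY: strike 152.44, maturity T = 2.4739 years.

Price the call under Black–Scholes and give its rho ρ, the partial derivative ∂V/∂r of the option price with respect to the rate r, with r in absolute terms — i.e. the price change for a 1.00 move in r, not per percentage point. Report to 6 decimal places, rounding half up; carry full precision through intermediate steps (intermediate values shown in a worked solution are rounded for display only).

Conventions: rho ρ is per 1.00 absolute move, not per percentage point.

σ√T = 0.5632·√2.4739 = 0.885837
d₁ = (ln(S/K) + (r+σ²/2)T) / (σ√T) = (ln(174.29/152.44) + (0.0143+0.5632²/2)·2.4739) / 0.885837 = (0.133950 + 0.427730) / 0.885837 = 0.634067
d₂ = d₁ − σ√T = 0.634067 − 0.885837 = -0.251770
e^{−rT} = 0.965242
N(d₁) = 0.736981,  N(d₂) = 0.400609
Call price V = S·N(d₁) − K·e^{−rT}·N(d₂) = 128.448485 − 58.946247 = 69.502238
ρ = K·T·e^{−rT}·N(d₂) = 145.827120

price = 69.502238
ρ = 145.827120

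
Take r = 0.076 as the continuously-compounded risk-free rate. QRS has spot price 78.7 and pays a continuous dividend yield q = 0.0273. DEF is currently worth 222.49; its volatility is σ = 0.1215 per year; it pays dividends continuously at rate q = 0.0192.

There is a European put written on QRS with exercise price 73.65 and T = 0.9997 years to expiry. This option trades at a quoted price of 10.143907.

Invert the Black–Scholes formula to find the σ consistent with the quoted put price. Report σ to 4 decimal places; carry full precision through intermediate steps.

At σ = 0.4868 the Black–Scholes value reproduces the quote:
σ√T = 0.4868·√0.9997 = 0.486727
d₁ = (ln(S/K) + (r−q+σ²/2)T) / (σ√T) = (ln(78.7/73.65) + (0.076−0.0273+0.4868²/2)·0.9997) / 0.486727 = (0.066319 + 0.167137) / 0.486727 = 0.479645
d₂ = d₁ − σ√T = 0.479645 − 0.486727 = -0.007082
e^{−rT} = 0.926837
e^{−qT} = 0.973077
N(−d₁) = 0.315740,  N(−d₂) = 0.502825
V = K·e^{−rT}·N(−d₂) − S·e^{−qT}·N(−d₁) = 34.323653 − 24.179746 = 10.143907 (the observed quote) — the price is monotone increasing in volatility, hence this σ is the only solution

sigma = 0.4868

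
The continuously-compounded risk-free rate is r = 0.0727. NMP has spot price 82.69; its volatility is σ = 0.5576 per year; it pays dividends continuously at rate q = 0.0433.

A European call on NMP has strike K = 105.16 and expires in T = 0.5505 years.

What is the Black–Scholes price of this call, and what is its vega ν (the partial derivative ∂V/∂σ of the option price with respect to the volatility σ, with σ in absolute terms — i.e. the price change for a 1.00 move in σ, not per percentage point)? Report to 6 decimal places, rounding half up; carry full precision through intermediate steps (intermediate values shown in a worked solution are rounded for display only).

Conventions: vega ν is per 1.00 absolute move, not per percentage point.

σ√T = 0.5576·√0.5505 = 0.413715
d₁ = (ln(S/K) + (r−q+σ²/2)T) / (σ√T) = (ln(82.69/105.16) + (0.0727−0.0433+0.5576²/2)·0.5505) / 0.413715 = (-0.240384 + 0.101765) / 0.413715 = -0.335060
d₂ = d₁ − σ√T = -0.335060 − 0.413715 = -0.748775
e^{−rT} = 0.960769
e^{−qT} = 0.976445
N(d₁) = 0.368790,  N(d₂) = 0.226996
Call price V = S·e^{−qT}·N(d₁) − K·e^{−rT}·N(d₂) = 29.776920 − 22.934447 = 6.842473
φ(d₁) = (1/√(2π))·e^{−d₁²/2} = 0.377165
ν = S·e^{−qT}·φ(d₁)·√T = 22.594955

price = 6.842473
ν = 22.594955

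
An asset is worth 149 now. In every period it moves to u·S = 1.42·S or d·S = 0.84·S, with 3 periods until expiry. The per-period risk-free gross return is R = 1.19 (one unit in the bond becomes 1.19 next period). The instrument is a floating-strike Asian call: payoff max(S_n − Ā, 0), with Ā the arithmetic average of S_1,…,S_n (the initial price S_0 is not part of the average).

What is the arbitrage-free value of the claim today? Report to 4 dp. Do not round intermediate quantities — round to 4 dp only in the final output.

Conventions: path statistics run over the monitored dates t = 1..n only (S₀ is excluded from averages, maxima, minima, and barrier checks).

No-arbitrage gives p* = (R−d)/(u−d) = 0.6034: enumerate every path, weight its payoff by its p*-probability, and discount by R^3.
Enumerate all 2^3 = 8 price paths (U = up ×1.42, D = down ×0.84); each path with k up-moves has probability p*^k·(1−p*)^(3−k).
DDD: Ā=106.2024, payoff=0.0000, prob=0.062359
UDD: Ā=179.5327, payoff=0.0000, prob=0.094894
DUD: Ā=150.7260, payoff=0.0000, prob=0.094894
UUD: Ā=254.7987, payoff=0.0000, prob=0.144404
DDU: Ā=126.5284, payoff=22.7624, prob=0.094894
UDU: Ā=213.8933, payoff=38.4793, prob=0.144404
DUU: Ā=185.0866, payoff=67.2860, prob=0.144404
UUU: Ā=312.8845, payoff=113.7454, prob=0.219746
Price = Σ prob·payoff / R^3 = 42.428041 / 1.685159 = 25.1775

price = 25.1775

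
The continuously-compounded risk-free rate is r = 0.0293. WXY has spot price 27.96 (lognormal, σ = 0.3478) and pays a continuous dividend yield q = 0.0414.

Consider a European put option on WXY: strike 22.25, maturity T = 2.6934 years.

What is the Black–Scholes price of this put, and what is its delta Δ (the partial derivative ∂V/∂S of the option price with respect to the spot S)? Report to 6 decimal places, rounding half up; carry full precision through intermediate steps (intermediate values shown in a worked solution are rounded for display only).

σ√T = 0.3478·√2.6934 = 0.570795
d₁ = (ln(S/K) + (r−q+σ²/2)T) / (σ√T) = (ln(27.96/22.25) + (0.0293−0.0414+0.3478²/2)·2.6934) / 0.570795 = (0.228433 + 0.130313) / 0.570795 = 0.628503
d₂ = d₁ − σ√T = 0.628503 − 0.570795 = 0.057708
e^{−rT} = 0.924117
e^{−qT} = 0.894485
N(−d₁) = 0.264837,  N(−d₂) = 0.476991
Put price V = K·e^{−rT}·N(−d₂) − S·e^{−qT}·N(−d₁) = 9.807692 − 6.623531 = 3.184161
Δ = −e^{−qT}·N(−d₁) = -0.236893

price = 3.184161
Δ = -0.236893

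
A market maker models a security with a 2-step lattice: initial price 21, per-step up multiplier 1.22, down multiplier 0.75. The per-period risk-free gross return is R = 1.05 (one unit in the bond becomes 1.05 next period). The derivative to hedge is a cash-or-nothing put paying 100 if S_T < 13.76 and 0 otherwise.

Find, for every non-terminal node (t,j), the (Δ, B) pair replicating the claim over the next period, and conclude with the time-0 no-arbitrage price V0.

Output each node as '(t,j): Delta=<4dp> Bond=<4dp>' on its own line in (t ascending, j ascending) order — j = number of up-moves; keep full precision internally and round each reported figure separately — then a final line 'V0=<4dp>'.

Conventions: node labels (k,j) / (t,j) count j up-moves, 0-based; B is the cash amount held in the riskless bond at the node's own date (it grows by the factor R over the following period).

The replicating-portfolio and risk-neutral prices coincide; use p* = (1.05−0.75)/(1.22−0.75) = 0.6383 for the latter.
Expiry values: V(2,0)=100.0000, V(2,1)=0.0000, V(2,2)=0.0000
(1,0): S=15.7500. Δ = (V_up−V_dn)/(S_up−S_dn) = (0.0000−100.0000)/(19.2150−11.8125) = -13.5089. V = [p*·0.0000 + (1−p*)·100.0000]/1.05 = 34.4478. B = V − Δ·S = 247.2138.
(1,1): S=25.6200. Δ = (V_up−V_dn)/(S_up−S_dn) = (0.0000−0.0000)/(31.2564−19.2150) = 0.0000. V = [p*·0.0000 + (1−p*)·0.0000]/1.05 = 0.0000. B = V − Δ·S = 0.0000.
(0,0): S=21.0000. Δ = (V_up−V_dn)/(S_up−S_dn) = (0.0000−34.4478)/(25.6200−15.7500) = -3.4902. V = [p*·0.0000 + (1−p*)·34.4478]/1.05 = 11.8665. B = V − Δ·S = 85.1598.
As a check, the time-0 holding Δ(0,0)·S0 + B(0,0) comes to 11.8665 — exactly V0.

(0,0): Delta=-3.4902 Bond=85.1598
(1,0): Delta=-13.5089 Bond=247.2138
(1,1): Delta=0.0000 Bond=0.0000
V0=11.8665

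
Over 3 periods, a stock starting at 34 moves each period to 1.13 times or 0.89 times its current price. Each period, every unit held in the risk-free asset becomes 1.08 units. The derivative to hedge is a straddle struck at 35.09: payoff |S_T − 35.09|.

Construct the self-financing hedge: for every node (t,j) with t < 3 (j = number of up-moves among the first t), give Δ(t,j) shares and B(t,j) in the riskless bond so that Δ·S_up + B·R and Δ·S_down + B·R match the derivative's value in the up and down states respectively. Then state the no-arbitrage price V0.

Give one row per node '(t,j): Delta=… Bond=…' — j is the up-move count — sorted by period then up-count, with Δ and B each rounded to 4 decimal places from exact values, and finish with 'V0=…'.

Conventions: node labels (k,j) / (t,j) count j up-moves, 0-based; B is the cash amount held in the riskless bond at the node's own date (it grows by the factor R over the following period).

(0,0): Delta=0.6182 Bond=-13.9531
(1,0): Delta=-0.2836 Bond=12.2188
(1,1): Delta=0.8051 Bond=-22.2504
(2,0): Delta=-1.0000 Bond=32.4907
(2,1): Delta=-0.1351 Bond=8.1188
(2,2): Delta=1.0000 Bond=-32.4907
V0=7.0663

Under the risk-neutral measure, an up-move has probability p* = (R−d)/(u−d) = 0.7917 and values discount at R = 1.08.
Payoffs at expiry: V(3,0)=11.1211, V(3,1)=4.6575, V(3,2)=3.5490, V(3,3)=13.9685
  t=2,j=0: stock 26.9314 → up 30.4325 (V=4.6575), down 23.9689 (V=11.1211). Price 5.5593; hedge Δ=-1.0000, bond B=32.4907.
  t=2,j=1: stock 34.1938 → up 38.6390 (V=3.5490), down 30.4325 (V=4.6575). Price 3.4999; hedge Δ=-0.1351, bond B=8.1188.
  t=2,j=2: stock 43.4146 → up 49.0585 (V=13.9685), down 38.6390 (V=3.5490). Price 10.9239; hedge Δ=1.0000, bond B=-32.4907.
  t=1,j=0: stock 30.2600 → up 34.1938 (V=3.4999), down 26.9314 (V=5.5593). Price 3.6379; hedge Δ=-0.2836, bond B=12.2188.
  t=1,j=1: stock 38.4200 → up 43.4146 (V=10.9239), down 34.1938 (V=3.4999). Price 8.6826; hedge Δ=0.8051, bond B=-22.2504.
  t=0,j=0: stock 34.0000 → up 38.4200 (V=8.6826), down 30.2600 (V=3.6379). Price 7.0663; hedge Δ=0.6182, bond B=-13.9531.
Verification: the root portfolio costs Δ(0,0)·S0 + B(0,0) = 7.0663, matching V0.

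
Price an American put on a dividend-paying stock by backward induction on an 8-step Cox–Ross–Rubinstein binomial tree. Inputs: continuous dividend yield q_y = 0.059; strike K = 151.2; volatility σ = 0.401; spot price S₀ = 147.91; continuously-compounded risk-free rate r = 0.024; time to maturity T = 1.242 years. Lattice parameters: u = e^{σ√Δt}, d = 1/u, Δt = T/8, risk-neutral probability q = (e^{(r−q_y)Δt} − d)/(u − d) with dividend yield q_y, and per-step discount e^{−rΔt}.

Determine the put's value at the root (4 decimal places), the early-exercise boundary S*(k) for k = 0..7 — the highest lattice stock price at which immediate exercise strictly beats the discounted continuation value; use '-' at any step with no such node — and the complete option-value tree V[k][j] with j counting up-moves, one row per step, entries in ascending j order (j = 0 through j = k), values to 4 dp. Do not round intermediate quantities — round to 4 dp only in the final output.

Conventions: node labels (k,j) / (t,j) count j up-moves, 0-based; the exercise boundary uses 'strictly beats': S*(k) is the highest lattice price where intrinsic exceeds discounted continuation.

params: Δt=0.15525 u=1.17117 d=0.85385 q=0.44350 e^(-rΔt)=0.99628
t_8 payoffs: 109.4126 93.8830 72.5821 43.3651 3.2900 0.0000 0.0000 0.0000 0.0000
t_7: node(7,0) S=48.9401 payoff=102.2599 vs cont=102.1439 → 102.2599 [stop]  node(7,1) S=67.1278 payoff=84.0722 vs cont=84.1219 → 84.1219 [wait]  node(7,2) S=92.0747 payoff=59.1253 vs cont=59.4025 → 59.4025 [wait]  node(7,3) S=126.2928 payoff=24.9072 vs cont=25.4964 → 25.4964 [wait]  node(7,4) S=173.2274 payoff=0.0000 vs cont=1.8241 → 1.8241 [wait]  node(7,5) S=237.6045 payoff=0.0000 vs cont=0.0000 → 0.0000 [wait]  node(7,6) S=325.9062 payoff=0.0000 vs cont=0.0000 → 0.0000 [wait]  node(7,7) S=447.0238 payoff=0.0000 vs cont=0.0000 → 0.0000 [wait]  ⇒ S*(7)=48.9401
t_6: node(6,0) S=57.3170 payoff=93.8830 vs cont=93.8653 → 93.8830 [stop]  node(6,1) S=78.6179 payoff=72.5821 vs cont=72.8867 → 72.8867 [wait]  node(6,2) S=107.8349 payoff=43.3651 vs cont=44.2000 → 44.2000 [wait]  node(6,3) S=147.9100 payoff=3.2900 vs cont=14.9419 → 14.9419 [wait]  node(6,4) S=202.8783 payoff=0.0000 vs cont=1.0113 → 1.0113 [wait]  node(6,5) S=278.2746 payoff=0.0000 vs cont=0.0000 → 0.0000 [wait]  node(6,6) S=381.6908 payoff=0.0000 vs cont=0.0000 → 0.0000 [wait]  ⇒ S*(6)=57.3170
t_5: node(5,0) S=67.1278 payoff=84.0722 vs cont=84.2565 → 84.2565 [wait]  node(5,1) S=92.0747 payoff=59.1253 vs cont=59.9403 → 59.9403 [wait]  node(5,2) S=126.2928 payoff=24.9072 vs cont=31.1078 → 31.1078 [wait]  node(5,3) S=173.2274 payoff=0.0000 vs cont=8.7310 → 8.7310 [wait]  node(5,4) S=237.6045 payoff=0.0000 vs cont=0.5607 → 0.5607 [wait]  node(5,5) S=325.9062 payoff=0.0000 vs cont=0.0000 → 0.0000 [wait]  ⇒ S*(5)=-
t_4: node(4,0) S=78.6179 payoff=72.5821 vs cont=73.1989 → 73.1989 [wait]  node(4,1) S=107.8349 payoff=43.3651 vs cont=46.9776 → 46.9776 [wait]  node(4,2) S=147.9100 payoff=3.2900 vs cont=21.1048 → 21.1048 [wait]  node(4,3) S=202.8783 payoff=0.0000 vs cont=5.0884 → 5.0884 [wait]  node(4,4) S=278.2746 payoff=0.0000 vs cont=0.3109 → 0.3109 [wait]  ⇒ S*(4)=-
t_3: node(3,0) S=92.0747 payoff=59.1253 vs cont=61.3406 → 61.3406 [wait]  node(3,1) S=126.2928 payoff=24.9072 vs cont=35.3708 → 35.3708 [wait]  node(3,2) S=173.2274 payoff=0.0000 vs cont=13.9494 → 13.9494 [wait]  node(3,3) S=237.6045 payoff=0.0000 vs cont=2.9585 → 2.9585 [wait]  ⇒ S*(3)=-
t_2: node(2,0) S=107.8349 payoff=43.3651 vs cont=49.6376 → 49.6376 [wait]  node(2,1) S=147.9100 payoff=3.2900 vs cont=25.7741 → 25.7741 [wait]  node(2,2) S=202.8783 payoff=0.0000 vs cont=9.0412 → 9.0412 [wait]  ⇒ S*(2)=-
t_1: node(1,0) S=126.2928 payoff=24.9072 vs cont=38.9088 → 38.9088 [wait]  node(1,1) S=173.2274 payoff=0.0000 vs cont=18.2847 → 18.2847 [wait]  ⇒ S*(1)=-
t_0: node(0,0) S=147.9100 payoff=3.2900 vs cont=29.6513 → 29.6513 [wait]  ⇒ S*(0)=-

price = 29.6513
boundary = - - - - - - 57.3170 48.9401
tree:
29.6513
38.9088 18.2847
49.6376 25.7741 9.0412
61.3406 35.3708 13.9494 2.9585
73.1989 46.9776 21.1048 5.0884 0.3109
84.2565 59.9403 31.1078 8.7310 0.5607 0.0000
93.8830 72.8867 44.2000 14.9419 1.0113 0.0000 0.0000
102.2599 84.1219 59.4025 25.4964 1.8241 0.0000 0.0000 0.0000
109.4126 93.8830 72.5821 43.3651 3.2900 0.0000 0.0000 0.0000 0.0000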